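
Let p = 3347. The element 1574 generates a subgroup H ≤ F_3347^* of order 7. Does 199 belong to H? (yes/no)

199 ∈ ⟨1574⟩ iff 199^7 ≡ 1 (mod 3347), since |⟨1574⟩| = 7.
199^7 mod 3347 = 3219.
Since 3219 ≠ 1, 199 does not lie in the subgroup.

no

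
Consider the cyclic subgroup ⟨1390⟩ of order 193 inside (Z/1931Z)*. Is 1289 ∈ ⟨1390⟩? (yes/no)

1289 ∈ ⟨1390⟩ iff 1289^193 ≡ 1 (mod 1931), since |⟨1390⟩| = 193.
1289^193 mod 1931 = 1.
Since 1 = 1, 1289 lies in the subgroup.

yes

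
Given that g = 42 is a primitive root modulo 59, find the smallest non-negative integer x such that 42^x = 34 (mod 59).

Successive powers of 42 modulo 59:
  42^0=1  42^1=42  42^2=53  42^3=43  42^4=36  42^5=37
  42^6=20  42^7=14  42^8=57  42^9=34
So 42^9 ≡ 34 (mod 59), giving x = 9.

9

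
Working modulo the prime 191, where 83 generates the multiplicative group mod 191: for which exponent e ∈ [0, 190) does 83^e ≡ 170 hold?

Baby-step giant-step with m = ceil(sqrt(190)) = 14.
Baby table (83^j mod 191 for j=0..13):
  0:1  1:83  2:13  3:124  4:169  5:84  6:96  7:137
  8:102  9:62  10:180  11:42  12:48  13:164
Giant step factor: 83^(-14) ≡ 15 (mod 191).
Scan 170·15^i mod 191 for i = 0, 1, …:
  i=0: 170   i=1: 67   i=2: 50   i=3: 177
  i=4: 172   i=5: 97   i=6: 118   i=7: 51
  i=8: 1
Match at i=8, j=0: e = 8·14 + 0 = 112.

112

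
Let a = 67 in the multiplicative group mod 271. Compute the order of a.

The order of 67 must divide p − 1 = 270 = 2 · 3^3 · 5.
Divisors: 1, 2, 3, 5, 6, 9, 10, 15, 18, 27, 30, 45, 54, 90, 135, 270.
Check each in increasing order: 67^1 ≡ 67;  67^2 ≡ 153;  67^3 ≡ 224;  67^5 ≡ 126;  67^6 ≡ 41;  67^9 ≡ 241;  67^10 ≡ 158;  67^15 ≡ 125;  67^18 ≡ 87;  67^27 ≡ 100;  67^30 ≡ 178;  67^45 ≡ 28;  67^54 ≡ 244;  67^90 ≡ 242;  67^135 ≡ 1.
Smallest exponent giving 1 is 135.

135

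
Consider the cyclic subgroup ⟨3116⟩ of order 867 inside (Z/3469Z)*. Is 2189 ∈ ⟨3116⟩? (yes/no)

yes

2189 ∈ ⟨3116⟩ iff 2189^867 ≡ 1 (mod 3469), since |⟨3116⟩| = 867.
2189^867 mod 3469 = 1.
Since 1 = 1, 2189 lies in the subgroup.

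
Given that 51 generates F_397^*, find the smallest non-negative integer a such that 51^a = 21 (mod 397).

Baby-step giant-step with m = ceil(sqrt(396)) = 20.
Baby table (51^j mod 397 for j=0..19):
  0:1  1:51  2:219  3:53  4:321  5:94  6:30  7:339
  8:218  9:2  10:102  11:41  12:106  13:245  14:188  15:60
  16:281  17:39  18:4  19:204
Giant step factor: 51^(-20) ≡ 92 (mod 397).
Scan 21·92^i mod 397 for i = 0, 1, …:
  i=0: 21   i=1: 344   i=2: 285   i=3: 18
  i=4: 68   i=5: 301   i=6: 299   i=7: 115
  i=8: 258   i=9: 313   i=10: 212   i=11: 51
Match at i=11, j=1: a = 11·20 + 1 = 221.

221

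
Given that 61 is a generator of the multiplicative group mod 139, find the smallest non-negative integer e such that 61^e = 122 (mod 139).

98

Baby-step giant-step with m = ceil(sqrt(138)) = 12.
Baby table (61^j mod 139 for j=0..11):
  0:1  1:61  2:107  3:133  4:51  5:53  6:36  7:111
  8:99  9:62  10:29  11:101
Giant step factor: 61^(-12) ≡ 34 (mod 139).
Scan 122·34^i mod 139 for i = 0, 1, …:
  i=0: 122   i=1: 117   i=2: 86   i=3: 5
  i=4: 31   i=5: 81   i=6: 113   i=7: 89
  i=8: 107
Match at i=8, j=2: e = 8·12 + 2 = 98.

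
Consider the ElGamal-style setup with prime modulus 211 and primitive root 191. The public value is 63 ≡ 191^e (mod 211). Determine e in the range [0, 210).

Baby-step giant-step with m = ceil(sqrt(210)) = 15.
Baby table (191^j mod 211 for j=0..14):
  0:1  1:191  2:189  3:18  4:62  5:26  6:113  7:61
  8:46  9:135  10:43  11:195  12:109  13:141  14:134
Giant step factor: 191^(-15) ≡ 67 (mod 211).
Scan 63·67^i mod 211 for i = 0, 1, …:
  i=0: 63   i=1: 1
Match at i=1, j=0: e = 1·15 + 0 = 15.

15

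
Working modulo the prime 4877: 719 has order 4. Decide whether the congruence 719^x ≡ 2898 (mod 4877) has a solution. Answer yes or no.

⟨719⟩ has order 4; its elements mod 4877 are {1, 719, 4158, 4876}.
2898 is not in this set.

no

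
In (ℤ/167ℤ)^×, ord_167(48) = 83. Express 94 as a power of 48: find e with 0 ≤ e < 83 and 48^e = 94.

51

Baby-step giant-step with m = ceil(sqrt(83)) = 10.
Baby table (48^j mod 167 for j=0..9):
  0:1  1:48  2:133  3:38  4:154  5:44  6:108  7:7
  8:2  9:96
Giant step factor: 48^(-10) ≡ 27 (mod 167).
Scan 94·27^i mod 167 for i = 0, 1, …:
  i=0: 94   i=1: 33   i=2: 56   i=3: 9
  i=4: 76   i=5: 48
Match at i=5, j=1: e = 5·10 + 1 = 51.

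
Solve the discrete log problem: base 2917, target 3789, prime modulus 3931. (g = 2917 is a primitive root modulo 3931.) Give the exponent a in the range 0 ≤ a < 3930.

Baby-step giant-step with m = ceil(sqrt(3930)) = 63.
Baby table (2917^j mod 3931 for j=0..62):
  0:1  1:2917  2:2205  3:869  4:3309  5:1748  6:409  7:1960
  8:1646  9:1631  10:1117  11:3421  12:2179  13:3647  14:1013  15:2740
  16:857  17:3684  18:2805  19:1774  20:1562  21:325  22:654  23:1183
  24:3324  25:2262  26:2036  27:3202  28:178  29:334  30:3321  31:1373
  32:3283  33:595  34:2044  35:2952  36:2094  37:3355  38:2276  39:3564
  40:2624  41:551  42:3419  43:276  44:3168  45:3206  46:53  47:1292
  48:2866  49:2816  50:2413  51:2231  52:2022  53:1674  54:756  55:3892
  56:236  57:487  58:1488  59:672  60:2586  61:3704  62:2180
Giant step factor: 2917^(-63) ≡ 1275 (mod 3931).
Scan 3789·1275^i mod 3931 for i = 0, 1, …:
  i=0: 3789   i=1: 3707   i=2: 1363   i=3: 323
  i=4: 3001   i=5: 1412   i=6: 3833   i=7: 842
  i=8: 387   i=9: 2050     …   i=58: 235
  i=59: 869
Match at i=59, j=3: a = 59·63 + 3 = 3720.

3720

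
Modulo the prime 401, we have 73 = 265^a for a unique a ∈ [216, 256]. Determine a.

246

Compute 265^216 mod 401 = 205, then multiply by 265 repeatedly:
  265^216=205  265^217=190  265^218=225  265^219=277  265^220=22
  265^221=216  265^222=298  265^223=374  265^224=63  265^225=254
  265^226=343  265^227=269  265^228=308  265^229=217  265^230=162
  265^231=23  265^232=80  265^233=348  265^234=391  265^235=157
  265^236=302  265^237=231  265^238=263  265^239=322  265^240=318
  265^241=60  265^242=261  265^243=193  265^244=218  265^245=26
  265^246=73
Found 73 at exponent 246.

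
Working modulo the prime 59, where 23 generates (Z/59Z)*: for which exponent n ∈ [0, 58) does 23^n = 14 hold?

9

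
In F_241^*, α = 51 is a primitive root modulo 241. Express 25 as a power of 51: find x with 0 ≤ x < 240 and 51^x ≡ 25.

132

Baby-step giant-step with m = ceil(sqrt(240)) = 16.
Baby table (51^j mod 241 for j=0..15):
  0:1  1:51  2:191  3:101  4:90  5:11  6:79  7:173
  8:147  9:26  10:121  11:146  12:216  13:171  14:45  15:126
Giant step factor: 51^(-16) ≡ 119 (mod 241).
Scan 25·119^i mod 241 for i = 0, 1, …:
  i=0: 25   i=1: 83   i=2: 237   i=3: 6
  i=4: 232   i=5: 134   i=6: 40   i=7: 181
  i=8: 90
Match at i=8, j=4: x = 8·16 + 4 = 132.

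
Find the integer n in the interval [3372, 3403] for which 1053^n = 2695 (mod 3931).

3393

Compute 1053^3372 mod 3931 = 2418, then multiply by 1053 repeatedly:
  1053^3372=2418  1053^3373=2797  1053^3374=922  1053^3375=3840  1053^3376=2452
  1053^3377=3220  1053^3378=2138  1053^3379=2782  1053^3380=851  1053^3381=3766
  1053^3382=3150  1053^3383=3117  1053^3384=3747  1053^3385=2798  1053^3386=1975
  1053^3387=176  1053^3388=571  1053^3389=3751  1053^3390=3079  1053^3391=3043
  1053^3392=514  1053^3393=2695
Found 2695 at exponent 3393.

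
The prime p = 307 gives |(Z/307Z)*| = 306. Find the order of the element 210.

102

The order of 210 must divide p − 1 = 306 = 2 · 3^2 · 17.
Divisors: 1, 2, 3, 6, 9, 17, 18, 34, 51, 102, 153, 306.
Check each in increasing order: 210^1 ≡ 210;  210^2 ≡ 199;  210^3 ≡ 38;  210^6 ≡ 216;  210^9 ≡ 226;  210^17 ≡ 290;  210^18 ≡ 114;  210^34 ≡ 289;  210^51 ≡ 306;  210^102 ≡ 1.
Smallest exponent giving 1 is 102.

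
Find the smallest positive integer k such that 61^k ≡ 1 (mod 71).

The order of 61 must divide p − 1 = 70 = 2 · 5 · 7.
Divisors: 1, 2, 5, 7, 10, 14, 35, 70.
Check each in increasing order: 61^1 ≡ 61;  61^2 ≡ 29;  61^5 ≡ 39;  61^7 ≡ 66;  61^10 ≡ 30;  61^14 ≡ 25;  61^35 ≡ 70;  61^70 ≡ 1.
Smallest exponent giving 1 is 70.

70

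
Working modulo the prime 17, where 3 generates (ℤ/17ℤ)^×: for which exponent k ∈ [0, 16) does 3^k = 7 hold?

11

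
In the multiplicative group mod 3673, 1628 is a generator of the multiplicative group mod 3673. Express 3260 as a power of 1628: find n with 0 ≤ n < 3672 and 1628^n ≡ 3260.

2735

Baby-step giant-step with m = ceil(sqrt(3672)) = 61.
Baby table (1628^j mod 3673 for j=0..60):
  0:1  1:1628  2:2151  3:1459  4:2494  5:1567  6:2014  7:2476
  8:1647  9:26  10:1925  11:831  12:1204  13:2403  14:339  15:942
  16:1935  17:2419  18:676  19:2301  20:3241  21:1920  22:37  23:1468
  24:2454  25:2561  26:453  27:2884  28:1058  29:3460  30:2171  31:962
  32:1438  33:1363  34:472  35:759  36:1524  37:1797  38:1808  39:1351
  40:2974  41:658  42:2381  43:1253  44:1369  45:2894  46:2646  47:2932
  48:2069  49:191  50:2416  51:3138  52:3194  53:2537  54:1784  55:2682
  56:2772  57:2372  58:1293  59:375  60:782
Giant step factor: 1628^(-61) ≡ 3179 (mod 3673).
Scan 3260·3179^i mod 3673 for i = 0, 1, …:
  i=0: 3260   i=1: 2007   i=2: 252   i=3: 394
  i=4: 33   i=5: 2063   i=6: 1972   i=7: 2850
  i=8: 2532   i=9: 1685     …   i=43: 68
  i=44: 3138
Match at i=44, j=51: n = 44·61 + 51 = 2735.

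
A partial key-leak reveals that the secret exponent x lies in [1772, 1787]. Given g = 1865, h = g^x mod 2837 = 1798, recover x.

1787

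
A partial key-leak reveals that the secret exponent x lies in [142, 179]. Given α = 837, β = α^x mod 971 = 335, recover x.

Compute 837^142 mod 971 = 563, then multiply by 837 repeatedly:
  837^142=563  837^143=296  837^144=147  837^145=693  837^146=354
  837^147=143  837^148=258  837^149=384  837^150=7  837^151=33
  837^152=433  837^153=238  837^154=151  837^155=157  837^156=324
  837^157=279  837^158=483  837^159=335
Found 335 at exponent 159.

159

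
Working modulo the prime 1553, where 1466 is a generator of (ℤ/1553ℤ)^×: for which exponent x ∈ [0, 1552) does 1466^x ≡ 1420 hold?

478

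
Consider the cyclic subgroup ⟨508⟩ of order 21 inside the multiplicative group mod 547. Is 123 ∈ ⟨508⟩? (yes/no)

yes

123 ∈ ⟨508⟩ iff 123^21 ≡ 1 (mod 547), since |⟨508⟩| = 21.
123^21 mod 547 = 1.
Since 1 = 1, 123 lies in the subgroup.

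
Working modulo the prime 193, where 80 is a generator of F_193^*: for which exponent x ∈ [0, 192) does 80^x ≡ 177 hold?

104

Baby-step giant-step with m = ceil(sqrt(192)) = 14.
Baby table (80^j mod 193 for j=0..13):
  0:1  1:80  2:31  3:164  4:189  5:66  6:69  7:116
  8:16  9:122  10:110  11:115  12:129  13:91
Giant step factor: 80^(-14) ≡ 25 (mod 193).
Scan 177·25^i mod 193 for i = 0, 1, …:
  i=0: 177   i=1: 179   i=2: 36   i=3: 128
  i=4: 112   i=5: 98   i=6: 134   i=7: 69
Match at i=7, j=6: x = 7·14 + 6 = 104.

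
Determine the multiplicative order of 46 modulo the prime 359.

179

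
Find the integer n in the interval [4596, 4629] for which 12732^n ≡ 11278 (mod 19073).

4612

Compute 12732^4596 mod 19073 = 8529, then multiply by 12732 repeatedly:
  12732^4596=8529  12732^4597=8639  12732^4598=16830  12732^4599=13478  12732^4600=2115
  12732^4601=16177  12732^4602=15310  12732^4603=860  12732^4604=1618  12732^4605=1536
  12732^4606=6527  12732^4607=703  12732^4608=5359  12732^4609=6667  12732^4610=9394
  12732^4611=16698  12732^4612=11278
Found 11278 at exponent 4612.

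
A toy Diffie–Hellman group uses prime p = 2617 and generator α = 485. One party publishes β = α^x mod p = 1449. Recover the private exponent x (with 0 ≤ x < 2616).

265

Baby-step giant-step with m = ceil(sqrt(2616)) = 52.
Baby table (485^j mod 2617 for j=0..51):
  0:1  1:485  2:2312  3:1244  4:1430  5:45  6:889  7:1977
  8:1023  9:1542  10:2025  11:750  12:2604  13:1546  14:1348  15:2147
  16:2346  17:2032  18:1528  19:469  20:2403  21:890  22:2462  23:718
  24:169  25:838  26:795  27:876  28:906  29:2371  30:1072  31:1754
  32:165  33:1515  34:2015  35:1134  36:420  37:2191  38:133  39:1697
  40:1307  41:581  42:1766  43:751  44:472  45:1241  46:2592  47:960
  48:2391  49:304  50:888  51:1492
Giant step factor: 485^(-52) ≡ 1275 (mod 2617).
Scan 1449·1275^i mod 2617 for i = 0, 1, …:
  i=0: 1449   i=1: 2490   i=2: 329   i=3: 755
  i=4: 2186   i=5: 45
Match at i=5, j=5: x = 5·52 + 5 = 265.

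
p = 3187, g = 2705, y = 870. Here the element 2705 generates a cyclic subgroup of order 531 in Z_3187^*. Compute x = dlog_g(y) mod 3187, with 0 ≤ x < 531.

Baby-step giant-step with m = ceil(sqrt(531)) = 24.
Baby table (2705^j mod 3187 for j=0..23):
  0:1  1:2705  2:2860  3:1451  4:1758  5:386  6:1981  7:1258
  8:2361  9:2944  10:2394  11:2973  12:1164  13:3051  14:1812  15:3041
  16:258  17:3124  18:1683  19:1479  20:1010  21:791  22:1178  23:2677
Giant step factor: 2705^(-24) ≡ 810 (mod 3187).
Scan 870·810^i mod 3187 for i = 0, 1, …:
  i=0: 870   i=1: 373   i=2: 2552   i=3: 1944
  i=4: 262   i=5: 1878   i=6: 981   i=7: 1047
  i=8: 328   i=9: 1159   i=10: 1812
Match at i=10, j=14: x = 10·24 + 14 = 254.

254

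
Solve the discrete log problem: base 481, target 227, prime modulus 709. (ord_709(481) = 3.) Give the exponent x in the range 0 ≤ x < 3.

Successive powers of 481 modulo 709:
  481^0=1  481^1=481  481^2=227
So 481^2 ≡ 227 (mod 709), giving x = 2.

2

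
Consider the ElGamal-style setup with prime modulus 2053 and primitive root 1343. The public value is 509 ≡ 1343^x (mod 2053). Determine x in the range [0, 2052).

Baby-step giant-step with m = ceil(sqrt(2052)) = 46.
Baby table (1343^j mod 2053 for j=0..45):
  0:1  1:1343  2:1115  3:808  4:1160  5:1706  6:10  7:1112
  8:885  9:1921  10:1335  11:636  12:100  13:855  14:638  15:733
  16:1032  17:201  18:1000  19:338  20:221  21:1171  22:55  23:2010
  24:1788  25:1327  26:157  27:1445  28:550  29:1623  30:1456  31:952
  32:1570  33:79  34:1394  35:1859  36:189  37:1308  38:1329  39:790
  40:1622  41:113  42:1890  43:762  44:972  45:1741
Giant step factor: 1343^(-46) ≡ 1580 (mod 2053).
Scan 509·1580^i mod 2053 for i = 0, 1, …:
  i=0: 509   i=1: 1497   i=2: 204   i=3: 2052
  i=4: 473   i=5: 48   i=6: 1932   i=7: 1802
  i=8: 1702   i=9: 1783     …   i=24: 1240
  i=25: 638
Match at i=25, j=14: x = 25·46 + 14 = 1164.

1164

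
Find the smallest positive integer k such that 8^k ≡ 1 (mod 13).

4

The order of 8 must divide p − 1 = 12 = 2^2 · 3.
Divisors: 1, 2, 3, 4, 6, 12.
Check each in increasing order: 8^1 ≡ 8;  8^2 ≡ 12;  8^3 ≡ 5;  8^4 ≡ 1.
Smallest exponent giving 1 is 4.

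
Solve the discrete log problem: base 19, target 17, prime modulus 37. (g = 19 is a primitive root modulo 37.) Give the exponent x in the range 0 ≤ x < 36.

29

Successive powers of 19 modulo 37:
  19^0=1  19^1=19  19^2=28  19^3=14  19^4=7  19^5=22
  19^6=11  19^7=24  19^8=12  19^9=6  19^10=3  19^11=20
  19^12=10  19^13=5  19^14=21  19^15=29  19^16=33  19^17=35
  19^18=36  19^19=18  19^20=9  19^21=23  19^22=30  19^23=15
  19^24=26  19^25=13  19^26=25  19^27=31  19^28=34  19^29=17
So 19^29 ≡ 17 (mod 37), giving x = 29.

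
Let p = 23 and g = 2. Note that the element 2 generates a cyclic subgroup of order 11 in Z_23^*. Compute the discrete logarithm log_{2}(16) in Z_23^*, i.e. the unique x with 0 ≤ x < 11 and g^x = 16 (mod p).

4

Successive powers of 2 modulo 23:
  2^0=1  2^1=2  2^2=4  2^3=8  2^4=16
So 2^4 ≡ 16 (mod 23), giving x = 4.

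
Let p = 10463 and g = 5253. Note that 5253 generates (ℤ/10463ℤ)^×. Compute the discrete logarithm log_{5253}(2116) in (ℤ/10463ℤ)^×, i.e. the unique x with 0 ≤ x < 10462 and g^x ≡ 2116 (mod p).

Baby-step giant-step with m = ceil(sqrt(10462)) = 103.
Baby table (5253^j mod 10463 for j=0..102):
  0:1  1:5253  2:3078  3:3399  4:5069  5:9585  6:2049  7:7433
  8:8096  9:6656  10:7085  11:614  12:2738  13:6552  14:4849  15:4855
  16:4984  17:2526  18:1994  19:1019  20:6214  21:8045  22:328  23:7052
  24:5136  25:5794  26:9478  27:4980  28:2440  29:145  30:8349  31:6864
  32:1094  33:2595  34:8709  35:4141  36:96  37:2064  38:2524  39:1951
  40:5326  41:9879  42:8370  43:2084  44:2954  45:733  46:65  47:6629
  48:1273  49:1212  50:5132  51:5708  52:7629  53:1847  54:3090  55:3657
  56:153  57:8521  58:99  59:7360  60:1295  61:1685  62:10070  63:7245
  64:4054  65:3457  66:6316  67:10238  68:394  69:8471  70:9487  71:10405
  72:9216  73:9810  74:1655  75:9425  76:9072  77:6714  78:8332  79:1267
  80:1083  81:7590  82:6240  83:8604  84:7115  85:1259  86:911  87:3892
  88:10437  89:9904  90:3676  91:5793  92:4225  93:1902  94:9504  95:5539
  96:9227  97:4815  98:4124  99:4962  100:2053  101:7519  102:9945
Giant step factor: 5253^(-103) ≡ 10137 (mod 10463).
Scan 2116·10137^i mod 10463 for i = 0, 1, …:
  i=0: 2116   i=1: 742   i=2: 9220   i=3: 7624
  i=4: 4770   i=5: 3967   i=6: 4170   i=7: 770
  i=8: 92   i=9: 1397     …   i=27: 5850
  i=28: 7629
Match at i=28, j=52: x = 28·103 + 52 = 2936.

2936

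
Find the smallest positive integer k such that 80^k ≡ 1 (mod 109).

The order of 80 must divide p − 1 = 108 = 2^2 · 3^3.
Divisors: 1, 2, 3, 4, 6, 9, 12, 18, 27, 36, 54, 108.
Check each in increasing order: 80^1 ≡ 80;  80^2 ≡ 78;  80^3 ≡ 27;  80^4 ≡ 89;  80^6 ≡ 75;  80^9 ≡ 63;  80^12 ≡ 66;  80^18 ≡ 45;  80^27 ≡ 1.
Smallest exponent giving 1 is 27.

27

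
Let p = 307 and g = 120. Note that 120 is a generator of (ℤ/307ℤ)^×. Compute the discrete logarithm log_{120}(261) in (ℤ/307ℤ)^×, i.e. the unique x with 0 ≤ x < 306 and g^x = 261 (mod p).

Baby-step giant-step with m = ceil(sqrt(306)) = 18.
Baby table (120^j mod 307 for j=0..17):
  0:1  1:120  2:278  3:204  4:227  5:224  6:171  7:258
  8:260  9:193  10:135  11:236  12:76  13:217  14:252  15:154
  16:60  17:139
Giant step factor: 120^(-18) ≡ 304 (mod 307).
Scan 261·304^i mod 307 for i = 0, 1, …:
  i=0: 261   i=1: 138   i=2: 200   i=3: 14
  i=4: 265   i=5: 126   i=6: 236
Match at i=6, j=11: x = 6·18 + 11 = 119.

119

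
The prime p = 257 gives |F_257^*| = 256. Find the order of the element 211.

64

The order of 211 must divide p − 1 = 256 = 2^8.
Divisors: 1, 2, 4, 8, 16, 32, 64, 128, 256.
Check each in increasing order: 211^1 ≡ 211;  211^2 ≡ 60;  211^4 ≡ 2;  211^8 ≡ 4;  211^16 ≡ 16;  211^32 ≡ 256;  211^64 ≡ 1.
Smallest exponent giving 1 is 64.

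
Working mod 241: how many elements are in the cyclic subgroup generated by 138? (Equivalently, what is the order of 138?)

80

The order of 138 must divide p − 1 = 240 = 2^4 · 3 · 5.
Divisors: 1, 2, 3, 4, 5, 6, 8, 10, 12, 15, 16, 20, 24, 30, 40, 48, 60, 80, 120, 240.
Check each in increasing order: 138^1 ≡ 138;  138^2 ≡ 5;  138^3 ≡ 208;  138^4 ≡ 25;  138^5 ≡ 76;  138^6 ≡ 125;  138^8 ≡ 143;  138^10 ≡ 233;  138^12 ≡ 201;  138^15 ≡ 115;  138^16 ≡ 205;  138^20 ≡ 64;  138^24 ≡ 154;  138^30 ≡ 211;  138^40 ≡ 240;  138^48 ≡ 98;  138^60 ≡ 177;  138^80 ≡ 1.
Smallest exponent giving 1 is 80.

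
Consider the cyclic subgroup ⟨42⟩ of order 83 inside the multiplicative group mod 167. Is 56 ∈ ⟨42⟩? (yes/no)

56 ∈ ⟨42⟩ iff 56^83 ≡ 1 (mod 167), since |⟨42⟩| = 83.
56^83 mod 167 = 1.
Since 1 = 1, 56 lies in the subgroup.

yes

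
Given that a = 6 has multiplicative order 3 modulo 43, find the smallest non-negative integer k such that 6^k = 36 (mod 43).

2

Successive powers of 6 modulo 43:
  6^0=1  6^1=6  6^2=36
So 6^2 ≡ 36 (mod 43), giving k = 2.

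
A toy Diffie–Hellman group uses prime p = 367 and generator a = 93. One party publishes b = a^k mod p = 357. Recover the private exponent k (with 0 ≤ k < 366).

Baby-step giant-step with m = ceil(sqrt(366)) = 20.
Baby table (93^j mod 367 for j=0..19):
  0:1  1:93  2:208  3:260  4:325  5:131  6:72  7:90
  8:296  9:3  10:279  11:257  12:46  13:241  14:26  15:216
  16:270  17:154  18:9  19:103
Giant step factor: 93^(-20) ≡ 248 (mod 367).
Scan 357·248^i mod 367 for i = 0, 1, …:
  i=0: 357   i=1: 89   i=2: 52   i=3: 51
  i=4: 170   i=5: 322   i=6: 217   i=7: 234
  i=8: 46
Match at i=8, j=12: k = 8·20 + 12 = 172.

172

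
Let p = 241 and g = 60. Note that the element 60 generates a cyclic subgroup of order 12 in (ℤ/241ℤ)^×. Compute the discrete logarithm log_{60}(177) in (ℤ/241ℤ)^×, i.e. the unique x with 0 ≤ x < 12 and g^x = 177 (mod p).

Successive powers of 60 modulo 241:
  60^0=1  60^1=60  60^2=226  60^3=64  60^4=225  60^5=4
  60^6=240  60^7=181  60^8=15  60^9=177
So 60^9 ≡ 177 (mod 241), giving x = 9.

9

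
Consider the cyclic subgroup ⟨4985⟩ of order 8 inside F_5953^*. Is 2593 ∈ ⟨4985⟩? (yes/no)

⟨4985⟩ has order 8; its elements mod 5953 are {1, 968, 1519, 2403, 3550, 4434, 4985, 5952}.
2593 is not in this set.

no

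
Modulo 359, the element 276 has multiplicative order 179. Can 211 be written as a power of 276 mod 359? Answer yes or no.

no

211 ∈ ⟨276⟩ iff 211^179 ≡ 1 (mod 359), since |⟨276⟩| = 179.
211^179 mod 359 = 358.
Since 358 ≠ 1, 211 does not lie in the subgroup.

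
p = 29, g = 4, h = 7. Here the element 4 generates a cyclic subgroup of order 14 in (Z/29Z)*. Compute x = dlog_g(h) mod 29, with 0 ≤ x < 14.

6

Successive powers of 4 modulo 29:
  4^0=1  4^1=4  4^2=16  4^3=6  4^4=24  4^5=9
  4^6=7
So 4^6 ≡ 7 (mod 29), giving x = 6.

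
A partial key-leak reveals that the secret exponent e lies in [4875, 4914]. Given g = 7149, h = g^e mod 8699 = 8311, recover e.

Compute 7149^4875 mod 8699 = 4791, then multiply by 7149 repeatedly:
  7149^4875=4791  7149^4876=2896  7149^4877=8583  7149^4878=5820  7149^4879=8562
  7149^4880=3574  7149^4881=1563  7149^4882=4371  7149^4883=1471  7149^4884=7787
  7149^4885=4362  7149^4886=6722  7149^4887=2302  7149^4888=7189  7149^4889=469
  7149^4890=3766  7149^4891=8428  7149^4892=2498  7149^4893=7854  7149^4894=4900
  7149^4895=7926  7149^4896=6387  7149^4897=8311
Found 8311 at exponent 4897.

4897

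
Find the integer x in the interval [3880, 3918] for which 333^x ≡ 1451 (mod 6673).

Compute 333^3880 mod 6673 = 2724, then multiply by 333 repeatedly:
  333^3880=2724  333^3881=6237  333^3882=1618  333^3883=4954  333^3884=1451
Found 1451 at exponent 3884.

3884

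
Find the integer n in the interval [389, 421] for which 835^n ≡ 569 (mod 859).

389

Compute 835^389 mod 859 = 569, then multiply by 835 repeatedly:
  835^389=569
Found 569 at exponent 389.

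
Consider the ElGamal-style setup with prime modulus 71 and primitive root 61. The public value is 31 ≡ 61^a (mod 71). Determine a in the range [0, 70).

59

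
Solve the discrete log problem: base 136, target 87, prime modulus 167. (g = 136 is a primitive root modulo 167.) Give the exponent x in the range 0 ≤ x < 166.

Baby-step giant-step with m = ceil(sqrt(166)) = 13.
Baby table (136^j mod 167 for j=0..12):
  0:1  1:136  2:126  3:102  4:11  5:160  6:50  7:120
  8:121  9:90  10:49  11:151  12:162
Giant step factor: 136^(-13) ≡ 153 (mod 167).
Scan 87·153^i mod 167 for i = 0, 1, …:
  i=0: 87   i=1: 118   i=2: 18   i=3: 82
  i=4: 21   i=5: 40   i=6: 108   i=7: 158
  i=8: 126
Match at i=8, j=2: x = 8·13 + 2 = 106.

106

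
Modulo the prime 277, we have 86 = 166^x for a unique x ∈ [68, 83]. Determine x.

74

Compute 166^68 mod 277 = 23, then multiply by 166 repeatedly:
  166^68=23  166^69=217  166^70=12  166^71=53  166^72=211
  166^73=124  166^74=86
Found 86 at exponent 74.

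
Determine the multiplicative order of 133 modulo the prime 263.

131

The order of 133 must divide p − 1 = 262 = 2 · 131.
Divisors: 1, 2, 131, 262.
Check each in increasing order: 133^1 ≡ 133;  133^2 ≡ 68;  133^131 ≡ 1.
Smallest exponent giving 1 is 131.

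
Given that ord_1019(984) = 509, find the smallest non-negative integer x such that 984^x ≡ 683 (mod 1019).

503

Baby-step giant-step with m = ceil(sqrt(509)) = 23.
Baby table (984^j mod 1019 for j=0..22):
  0:1  1:984  2:206  3:942  4:657  5:442  6:834  7:361
  8:612  9:998  10:735  11:769  12:598  13:469  14:908  15:828
  16:571  17:395  18:441  19:869  20:155  21:689  22:341
Giant step factor: 984^(-23) ≡ 706 (mod 1019).
Scan 683·706^i mod 1019 for i = 0, 1, …:
  i=0: 683   i=1: 211   i=2: 192   i=3: 25
  i=4: 327   i=5: 568   i=6: 541   i=7: 840
  i=8: 1001   i=9: 539     …   i=20: 579
  i=21: 155
Match at i=21, j=20: x = 21·23 + 20 = 503.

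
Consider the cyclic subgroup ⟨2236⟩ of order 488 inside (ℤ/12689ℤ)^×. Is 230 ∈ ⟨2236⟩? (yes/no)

230 ∈ ⟨2236⟩ iff 230^488 ≡ 1 (mod 12689), since |⟨2236⟩| = 488.
230^488 mod 12689 = 1.
Since 1 = 1, 230 lies in the subgroup.

yes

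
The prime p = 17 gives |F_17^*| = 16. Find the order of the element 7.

The order of 7 must divide p − 1 = 16 = 2^4.
Divisors: 1, 2, 4, 8, 16.
Check each in increasing order: 7^1 ≡ 7;  7^2 ≡ 15;  7^4 ≡ 4;  7^8 ≡ 16;  7^16 ≡ 1.
Smallest exponent giving 1 is 16.

16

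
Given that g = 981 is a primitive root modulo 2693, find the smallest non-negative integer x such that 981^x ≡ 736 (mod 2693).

297

Baby-step giant-step with m = ceil(sqrt(2692)) = 52.
Baby table (981^j mod 2693 for j=0..51):
  0:1  1:981  2:960  3:1903  4:594  5:1026  6:2017  7:2015
  8:53  9:826  10:2406  11:1218  12:1859  13:518  14:1874  15:1768
  16:116  17:690  18:947  19:2615  20:1579  21:524  22:2374  23:2142
  24:762  25:1561  26:1717  27:1252  28:204  29:842  30:1944  31:420
  32:2684  33:1943  34:2132  35:1724  36:40  37:1538  38:698  39:716
  40:2216  41:645  42:2583  43:2503  44:2120  45:724  46:1985  47:246
  48:1649  49:1869  50:2249  51:702
Giant step factor: 981^(-52) ≡ 2184 (mod 2693).
Scan 736·2184^i mod 2693 for i = 0, 1, …:
  i=0: 736   i=1: 2396   i=2: 365   i=3: 32
  i=4: 2563   i=5: 1538
Match at i=5, j=37: x = 5·52 + 37 = 297.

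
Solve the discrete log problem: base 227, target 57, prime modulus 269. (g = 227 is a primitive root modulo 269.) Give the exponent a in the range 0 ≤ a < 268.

Baby-step giant-step with m = ceil(sqrt(268)) = 17.
Baby table (227^j mod 269 for j=0..16):
  0:1  1:227  2:150  3:156  4:173  5:266  6:126  7:88
  8:70  9:19  10:9  11:160  12:5  13:59  14:212  15:242
  16:58
Giant step factor: 227^(-17) ≡ 251 (mod 269).
Scan 57·251^i mod 269 for i = 0, 1, …:
  i=0: 57   i=1: 50   i=2: 176   i=3: 60
  i=4: 265   i=5: 72   i=6: 49   i=7: 194
  i=8: 5
Match at i=8, j=12: a = 8·17 + 12 = 148.

148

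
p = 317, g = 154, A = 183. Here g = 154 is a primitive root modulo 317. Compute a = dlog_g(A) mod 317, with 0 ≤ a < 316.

73

Baby-step giant-step with m = ceil(sqrt(316)) = 18.
Baby table (154^j mod 317 for j=0..17):
  0:1  1:154  2:258  3:107  4:311  5:27  6:37  7:309
  8:36  9:155  10:95  11:48  12:101  13:21  14:64  15:29
  16:28  17:191
Giant step factor: 154^(-18) ≡ 123 (mod 317).
Scan 183·123^i mod 317 for i = 0, 1, …:
  i=0: 183   i=1: 2   i=2: 246   i=3: 143
  i=4: 154
Match at i=4, j=1: a = 4·18 + 1 = 73.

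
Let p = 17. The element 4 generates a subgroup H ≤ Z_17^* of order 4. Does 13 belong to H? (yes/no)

yes

⟨4⟩ has order 4; its elements mod 17 are {1, 4, 13, 16}.
13 is in this set.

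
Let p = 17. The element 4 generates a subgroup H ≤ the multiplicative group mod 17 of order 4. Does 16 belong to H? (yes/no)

⟨4⟩ has order 4; its elements mod 17 are {1, 4, 13, 16}.
16 is in this set.

yes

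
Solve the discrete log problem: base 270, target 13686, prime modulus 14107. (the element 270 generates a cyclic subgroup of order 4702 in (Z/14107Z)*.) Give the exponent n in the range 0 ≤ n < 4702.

Baby-step giant-step with m = ceil(sqrt(4702)) = 69.
Baby table (270^j mod 14107 for j=0..68):
  0:1  1:270  2:2365  3:3735  4:6853  5:2293  6:12509  7:5857
  8:1406  9:12838  10:10045  11:3606  12:237  13:7562  14:10332  15:10561
  16:1856  17:7375  18:2163  19:5623  20:8761  21:9601  22:10689  23:8202
  24:13848  25:605  26:8173  27:6018  28:2555  29:12714  30:4779  31:6593
  32:2628  33:4210  34:8140  35:11215  36:9152  37:2315  38:4342  39:1459
  40:13041  41:8427  42:4063  43:10771  44:2128  45:10280  46:10628  47:5839
  48:10653  49:12589  50:13350  51:7215  52:1284  53:8112  54:3655  55:13467
  56:10591  57:9956  58:7790  59:1357  60:13715  61:7016  62:3982  63:3008
  64:8061  65:3992  66:5708  67:3497  68:13128
Giant step factor: 270^(-69) ≡ 10065 (mod 14107).
Scan 13686·10065^i mod 14107 for i = 0, 1, …:
  i=0: 13686   i=1: 8842   i=2: 7774   i=3: 7888
  i=4: 12631   i=5: 12838
Match at i=5, j=9: n = 5·69 + 9 = 354.

354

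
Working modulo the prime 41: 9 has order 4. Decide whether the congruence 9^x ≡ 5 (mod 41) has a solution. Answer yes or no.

no

⟨9⟩ has order 4; its elements mod 41 are {1, 9, 32, 40}.
5 is not in this set.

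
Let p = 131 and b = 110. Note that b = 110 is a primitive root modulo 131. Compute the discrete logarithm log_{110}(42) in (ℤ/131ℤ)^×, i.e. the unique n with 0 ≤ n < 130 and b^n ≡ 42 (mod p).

Successive powers of 110 modulo 131:
  110^0=1  110^1=110  110^2=48  110^3=40  110^4=77  110^5=86
  110^6=28  110^7=67  110^8=34  110^9=72  110^10=60  110^11=50
  110^12=129  110^13=42
So 110^13 ≡ 42 (mod 131), giving n = 13.

13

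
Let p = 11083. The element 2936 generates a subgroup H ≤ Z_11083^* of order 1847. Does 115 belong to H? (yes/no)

no

115 ∈ ⟨2936⟩ iff 115^1847 ≡ 1 (mod 11083), since |⟨2936⟩| = 1847.
115^1847 mod 11083 = 11082.
Since 11082 ≠ 1, 115 does not lie in the subgroup.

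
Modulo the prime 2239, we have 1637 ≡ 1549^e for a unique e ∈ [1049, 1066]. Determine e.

1057

Compute 1549^1049 mod 2239 = 192, then multiply by 1549 repeatedly:
  1549^1049=192  1549^1050=1860  1549^1051=1786  1549^1052=1349  1549^1053=614
  1549^1054=1750  1549^1055=1560  1549^1056=559  1549^1057=1637
Found 1637 at exponent 1057.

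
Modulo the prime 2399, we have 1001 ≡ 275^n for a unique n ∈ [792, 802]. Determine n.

796

Compute 275^792 mod 2399 = 2243, then multiply by 275 repeatedly:
  275^792=2243  275^793=282  275^794=782  275^795=1539  275^796=1001
Found 1001 at exponent 796.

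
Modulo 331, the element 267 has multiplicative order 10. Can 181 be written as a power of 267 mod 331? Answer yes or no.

yes

⟨267⟩ has order 10; its elements mod 331 are {1, 8, 64, 124, 150, 181, 207, 267, 323, 330}.
181 is in this set.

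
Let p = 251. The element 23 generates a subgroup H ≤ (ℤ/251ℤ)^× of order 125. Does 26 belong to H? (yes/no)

26 ∈ ⟨23⟩ iff 26^125 ≡ 1 (mod 251), since |⟨23⟩| = 125.
26^125 mod 251 = 250.
Since 250 ≠ 1, 26 does not lie in the subgroup.

no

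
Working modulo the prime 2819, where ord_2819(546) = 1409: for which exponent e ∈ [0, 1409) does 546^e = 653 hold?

963

Baby-step giant-step with m = ceil(sqrt(1409)) = 38.
Baby table (546^j mod 2819 for j=0..37):
  0:1  1:546  2:2121  3:2276  4:2336  5:1268  6:1673  7:102
  8:2131  9:2098  10:994  11:1476  12:2481  13:1506  14:1947  15:299
  16:2571  17:2723  18:1145  19:2171  20:1386  21:1264  22:2308  23:75
  24:1484  25:1211  26:1560  27:422  28:2073  29:1439  30:2012  31:1961
  32:2305  33:1256  34:759  35:21  36:190  37:2256
Giant step factor: 546^(-38) ≡ 1354 (mod 2819).
Scan 653·1354^i mod 2819 for i = 0, 1, …:
  i=0: 653   i=1: 1815   i=2: 2161   i=3: 2691
  i=4: 1466   i=5: 388   i=6: 1018   i=7: 2700
  i=8: 2376   i=9: 625     …   i=24: 430
  i=25: 1506
Match at i=25, j=13: e = 25·38 + 13 = 963.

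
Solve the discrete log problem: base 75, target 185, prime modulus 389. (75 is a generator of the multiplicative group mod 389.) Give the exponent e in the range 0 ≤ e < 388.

85

Baby-step giant-step with m = ceil(sqrt(388)) = 20.
Baby table (75^j mod 389 for j=0..19):
  0:1  1:75  2:179  3:199  4:143  5:222  6:312  7:60
  8:221  9:237  10:270  11:22  12:94  13:48  14:99  15:34
  16:216  17:251  18:153  19:194
Giant step factor: 75^(-20) ≡ 223 (mod 389).
Scan 185·223^i mod 389 for i = 0, 1, …:
  i=0: 185   i=1: 21   i=2: 15   i=3: 233
  i=4: 222
Match at i=4, j=5: e = 4·20 + 5 = 85.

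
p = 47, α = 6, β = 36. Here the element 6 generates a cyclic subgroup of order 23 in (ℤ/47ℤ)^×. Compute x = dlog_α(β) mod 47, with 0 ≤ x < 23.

2

Successive powers of 6 modulo 47:
  6^0=1  6^1=6  6^2=36
So 6^2 ≡ 36 (mod 47), giving x = 2.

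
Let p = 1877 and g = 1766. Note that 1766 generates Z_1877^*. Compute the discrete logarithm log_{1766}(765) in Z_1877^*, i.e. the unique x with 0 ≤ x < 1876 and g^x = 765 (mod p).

810

Baby-step giant-step with m = ceil(sqrt(1876)) = 44.
Baby table (1766^j mod 1877 for j=0..43):
  0:1  1:1766  2:1059  3:702  4:912  5:126  6:1030  7:167
  8:233  9:415  10:860  11:267  12:395  13:1203  14:1611  15:1371
  16:1733  17:968  18:1418  19:270  20:62  21:626  22:1840  23:353
  24:234  25:304  26:42  27:969  28:1307  29:1329  30:764  31:1538
  32:89  33:1383  34:401  35:537  36:457  37:1829  38:1574  39:1724
  40:90  41:1272  42:1460  43:1239
Giant step factor: 1766^(-44) ≡ 1659 (mod 1877).
Scan 765·1659^i mod 1877 for i = 0, 1, …:
  i=0: 765   i=1: 283   i=2: 247   i=3: 587
  i=4: 1547   i=5: 614   i=6: 1292   i=7: 1771
  i=8: 584   i=9: 324     …   i=17: 424
  i=18: 1418
Match at i=18, j=18: x = 18·44 + 18 = 810.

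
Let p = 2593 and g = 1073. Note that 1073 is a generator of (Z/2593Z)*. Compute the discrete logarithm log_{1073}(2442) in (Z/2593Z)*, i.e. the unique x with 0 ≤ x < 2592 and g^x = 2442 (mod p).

1815

Baby-step giant-step with m = ceil(sqrt(2592)) = 51.
Baby table (1073^j mod 2593 for j=0..50):
  0:1  1:1073  2:37  3:806  4:1369  5:1299  6:1386  7:1389
  8:2015  9:2126  10:1951  11:872  12:2176  13:1148  14:129  15:988
  16:2180  17:254  18:277  19:1619  20:2470  21:264  22:635  23:1989
  24:158  25:989  26:660  27:291  28:1083  29:395  30:1176  31:1650
  32:2024  33:1411  34:2284  35:347  36:1532  37:2467  38:2231  39:524
  40:2164  41:1237  42:2278  43:1688  44:1310  45:224  46:1796  47:509
  48:1627  49:682  50:560
Giant step factor: 1073^(-51) ≡ 1792 (mod 2593).
Scan 2442·1792^i mod 2593 for i = 0, 1, …:
  i=0: 2442   i=1: 1673   i=2: 508   i=3: 193
  i=4: 987   i=5: 278   i=6: 320   i=7: 387
  i=8: 1173   i=9: 1686     …   i=34: 892
  i=35: 1176
Match at i=35, j=30: x = 35·51 + 30 = 1815.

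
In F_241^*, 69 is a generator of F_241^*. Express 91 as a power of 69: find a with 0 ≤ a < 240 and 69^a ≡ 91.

192

Baby-step giant-step with m = ceil(sqrt(240)) = 16.
Baby table (69^j mod 241 for j=0..15):
  0:1  1:69  2:182  3:26  4:107  5:153  6:194  7:131
  8:122  9:224  10:32  11:39  12:40  13:109  14:50  15:76
Giant step factor: 69^(-16) ≡ 54 (mod 241).
Scan 91·54^i mod 241 for i = 0, 1, …:
  i=0: 91   i=1: 94   i=2: 15   i=3: 87
  i=4: 119   i=5: 160   i=6: 205   i=7: 225
  i=8: 100   i=9: 98   i=10: 231   i=11: 183
  i=12: 1
Match at i=12, j=0: a = 12·16 + 0 = 192.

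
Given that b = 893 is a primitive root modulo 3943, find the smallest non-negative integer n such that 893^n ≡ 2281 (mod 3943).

Baby-step giant-step with m = ceil(sqrt(3942)) = 63.
Baby table (893^j mod 3943 for j=0..62):
  0:1  1:893  2:963  3:385  4:764  5:113  6:2334  7:2358
  8:132  9:3529  10:940  11:3504  12:2273  13:3087  14:534  15:3702
  16:1652  17:554  18:1847  19:1197  20:368  21:1355  22:3457  23:3675
  24:1199  25:2154  26:3281  27:284  28:1260  29:1425  30:2879  31:111
  32:548  33:432  34:3305  35:2001  36:714  37:2779  38:1500  39:2823
  40:1362  41:1822  42:2530  43:3894  44:3559  45:129  46:850  47:1994
  48:2349  49:3924  50:2748  51:1418  52:571  53:1256  54:1796  55:2970
  56:2514  57:1435  58:3923  59:1855  60:455  61:186  62:492
Giant step factor: 893^(-63) ≡ 82 (mod 3943).
Scan 2281·82^i mod 3943 for i = 0, 1, …:
  i=0: 2281   i=1: 1721   i=2: 3117   i=3: 3242
  i=4: 1663   i=5: 2304   i=6: 3607   i=7: 49
  i=8: 75   i=9: 2207     …   i=37: 1541
  i=38: 186
Match at i=38, j=61: n = 38·63 + 61 = 2455.

2455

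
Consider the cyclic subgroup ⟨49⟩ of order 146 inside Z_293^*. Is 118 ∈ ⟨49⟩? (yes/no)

no

118 ∈ ⟨49⟩ iff 118^146 ≡ 1 (mod 293), since |⟨49⟩| = 146.
118^146 mod 293 = 292.
Since 292 ≠ 1, 118 does not lie in the subgroup.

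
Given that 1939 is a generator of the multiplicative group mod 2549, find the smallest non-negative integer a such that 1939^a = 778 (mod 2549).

Baby-step giant-step with m = ceil(sqrt(2548)) = 51.
Baby table (1939^j mod 2549 for j=0..50):
  0:1  1:1939  2:2495  3:2352  4:367  5:442  6:574  7:1622
  8:2141  9:1627  10:1640  11:1357  12:655  13:643  14:316  15:964
  16:779  17:1473  18:1267  19:2026  20:405  21:203  22:1071  23:1783
  24:793  25:580  26:511  27:1817  28:445  29:1293  30:1460  31:1550
  32:179  33:417  34:530  35:423  36:1968  37:99  38:786  39:2301
  40:889  41:647  42:425  43:748  44:2540  45:392  46:486  47:1773
  48:1795  49:1120  50:2481
Giant step factor: 1939^(-51) ≡ 2267 (mod 2549).
Scan 778·2267^i mod 2549 for i = 0, 1, …:
  i=0: 778   i=1: 2367   i=2: 344   i=3: 2403
  i=4: 388   i=5: 191   i=6: 2216   i=7: 2142
  i=8: 69   i=9: 934     …   i=42: 2195
  i=43: 417
Match at i=43, j=33: a = 43·51 + 33 = 2226.

2226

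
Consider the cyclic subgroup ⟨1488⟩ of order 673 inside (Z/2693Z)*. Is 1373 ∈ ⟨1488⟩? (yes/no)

no

1373 ∈ ⟨1488⟩ iff 1373^673 ≡ 1 (mod 2693), since |⟨1488⟩| = 673.
1373^673 mod 2693 = 859.
Since 859 ≠ 1, 1373 does not lie in the subgroup.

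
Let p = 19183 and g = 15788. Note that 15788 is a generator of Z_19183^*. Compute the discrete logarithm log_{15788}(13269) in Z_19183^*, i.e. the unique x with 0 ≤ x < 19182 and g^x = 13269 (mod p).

13923

Baby-step giant-step with m = ceil(sqrt(19182)) = 139.
Baby table (15788^j mod 19183 for j=0..138):
  0:1  1:15788  2:16225  3:9701  4:2316  5:2210  6:16786  7:4223
  8:11799  9:15682  10:11618  11:16321  12:9892  13:6093  14:12722  15:8926
  16:5370  17:11883  18:18247  19:12525  20:6336  21:12606  22:19086  23:3204
  24:18364  25:18153  26:5544  27:15826  28:2313  29:12395  30:6477  31:13486
  32:4851  33:9052  34:18809  35:3652  36:12861  37:16596  38:16234  39:17512
  40:14060  41:12787  42:18447  43:4930  44:9409  45:15323  46:2711  47:3995
  48:18539  49:18701  50:5835  51:6214  52:4770  53:15485  54:9028  55:4374
  56:17095  57:10233  58:18561  59:1560  60:17491  61:8623  62:17356  63:6556
  64:13843  65:1365  66:8111  67:9943  68:5595  69:15328  70:4919  71:8388
  72:9495  73:11098  74:16885  75:13412  76:6702  77:16931  78:10706  79:4915
  80:2785  81:2144  82:10660  83:7621  84:4572  85:16290  86:39  87:1876
  88:18919  89:13862  90:13592  91:9458  92:2432  93:11233  94:18952  95:16925
  96:11893  97:3480  98:2128  99:7431  100:16583  101:2820  102:17600  103:3045
  104:1862  105:8900  106:16908  107:12059  108:15400  109:9858  110:6425  111:17379
  112:5203  113:3358  114:13475  115:3830  116:3224  117:8013  118:16542  119:7734
  120:4597  121:8147  122:2821  123:14205  124:87  125:11563  126:11216  127:19118
  128:9662  129:440  130:2474  131:2924  132:9814  133:2341  134:13250  135:385
  136:16552  137:12150  138:13383
Giant step factor: 15788^(-139) ≡ 6312 (mod 19183).
Scan 13269·6312^i mod 19183 for i = 0, 1, …:
  i=0: 13269   i=1: 950   i=2: 11304   i=3: 9271
  i=4: 10402   i=5: 13198   i=6: 13190   i=7: 1060
  i=8: 15036   i=9: 8931     …   i=99: 11999
  i=100: 3204
Match at i=100, j=23: x = 100·139 + 23 = 13923.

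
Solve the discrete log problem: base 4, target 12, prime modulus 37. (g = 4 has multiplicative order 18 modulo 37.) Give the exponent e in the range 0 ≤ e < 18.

Successive powers of 4 modulo 37:
  4^0=1  4^1=4  4^2=16  4^3=27  4^4=34  4^5=25
  4^6=26  4^7=30  4^8=9  4^9=36  4^10=33  4^11=21
  4^12=10  4^13=3  4^14=12
So 4^14 ≡ 12 (mod 37), giving e = 14.

14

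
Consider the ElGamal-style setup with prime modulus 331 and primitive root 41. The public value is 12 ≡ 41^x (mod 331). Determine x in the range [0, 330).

111

Baby-step giant-step with m = ceil(sqrt(330)) = 19.
Baby table (41^j mod 331 for j=0..18):
  0:1  1:41  2:26  3:73  4:14  5:243  6:33  7:29
  8:196  9:92  10:131  11:75  12:96  13:295  14:179  15:57
  16:20  17:158  18:189
Giant step factor: 41^(-19) ≡ 129 (mod 331).
Scan 12·129^i mod 331 for i = 0, 1, …:
  i=0: 12   i=1: 224   i=2: 99   i=3: 193
  i=4: 72   i=5: 20
Match at i=5, j=16: x = 5·19 + 16 = 111.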